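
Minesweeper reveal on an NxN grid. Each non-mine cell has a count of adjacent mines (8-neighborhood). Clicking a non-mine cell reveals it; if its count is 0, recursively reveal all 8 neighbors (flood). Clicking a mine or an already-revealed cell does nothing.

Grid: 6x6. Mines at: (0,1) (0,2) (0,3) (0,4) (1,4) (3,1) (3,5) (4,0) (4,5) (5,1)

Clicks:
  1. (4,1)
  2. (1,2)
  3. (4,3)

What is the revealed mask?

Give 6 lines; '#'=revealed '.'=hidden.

Click 1 (4,1) count=3: revealed 1 new [(4,1)] -> total=1
Click 2 (1,2) count=3: revealed 1 new [(1,2)] -> total=2
Click 3 (4,3) count=0: revealed 12 new [(2,2) (2,3) (2,4) (3,2) (3,3) (3,4) (4,2) (4,3) (4,4) (5,2) (5,3) (5,4)] -> total=14

Answer: ......
..#...
..###.
..###.
.####.
..###.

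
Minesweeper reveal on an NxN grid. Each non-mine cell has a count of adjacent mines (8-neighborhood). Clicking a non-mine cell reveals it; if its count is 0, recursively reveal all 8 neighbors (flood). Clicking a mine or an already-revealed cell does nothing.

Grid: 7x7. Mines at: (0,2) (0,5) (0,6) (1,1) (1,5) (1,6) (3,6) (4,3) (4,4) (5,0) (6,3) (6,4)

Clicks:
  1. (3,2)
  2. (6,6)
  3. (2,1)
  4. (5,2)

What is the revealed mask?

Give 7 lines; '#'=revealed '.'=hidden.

Click 1 (3,2) count=1: revealed 1 new [(3,2)] -> total=1
Click 2 (6,6) count=0: revealed 6 new [(4,5) (4,6) (5,5) (5,6) (6,5) (6,6)] -> total=7
Click 3 (2,1) count=1: revealed 1 new [(2,1)] -> total=8
Click 4 (5,2) count=2: revealed 1 new [(5,2)] -> total=9

Answer: .......
.......
.#.....
..#....
.....##
..#..##
.....##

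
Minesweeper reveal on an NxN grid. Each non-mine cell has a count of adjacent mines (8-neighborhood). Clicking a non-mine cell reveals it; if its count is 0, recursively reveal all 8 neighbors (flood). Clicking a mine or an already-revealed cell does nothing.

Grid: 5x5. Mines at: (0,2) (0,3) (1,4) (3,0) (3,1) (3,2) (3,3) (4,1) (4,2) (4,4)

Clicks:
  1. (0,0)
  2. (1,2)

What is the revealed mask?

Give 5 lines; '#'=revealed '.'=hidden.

Click 1 (0,0) count=0: revealed 6 new [(0,0) (0,1) (1,0) (1,1) (2,0) (2,1)] -> total=6
Click 2 (1,2) count=2: revealed 1 new [(1,2)] -> total=7

Answer: ##...
###..
##...
.....
.....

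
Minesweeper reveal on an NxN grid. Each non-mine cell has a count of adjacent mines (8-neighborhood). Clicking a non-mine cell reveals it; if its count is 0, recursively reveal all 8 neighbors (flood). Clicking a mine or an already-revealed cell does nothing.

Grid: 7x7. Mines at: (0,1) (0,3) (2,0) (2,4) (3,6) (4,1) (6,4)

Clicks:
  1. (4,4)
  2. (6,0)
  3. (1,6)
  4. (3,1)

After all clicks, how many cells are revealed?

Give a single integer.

Click 1 (4,4) count=0: revealed 12 new [(3,2) (3,3) (3,4) (3,5) (4,2) (4,3) (4,4) (4,5) (5,2) (5,3) (5,4) (5,5)] -> total=12
Click 2 (6,0) count=0: revealed 6 new [(5,0) (5,1) (6,0) (6,1) (6,2) (6,3)] -> total=18
Click 3 (1,6) count=0: revealed 8 new [(0,4) (0,5) (0,6) (1,4) (1,5) (1,6) (2,5) (2,6)] -> total=26
Click 4 (3,1) count=2: revealed 1 new [(3,1)] -> total=27

Answer: 27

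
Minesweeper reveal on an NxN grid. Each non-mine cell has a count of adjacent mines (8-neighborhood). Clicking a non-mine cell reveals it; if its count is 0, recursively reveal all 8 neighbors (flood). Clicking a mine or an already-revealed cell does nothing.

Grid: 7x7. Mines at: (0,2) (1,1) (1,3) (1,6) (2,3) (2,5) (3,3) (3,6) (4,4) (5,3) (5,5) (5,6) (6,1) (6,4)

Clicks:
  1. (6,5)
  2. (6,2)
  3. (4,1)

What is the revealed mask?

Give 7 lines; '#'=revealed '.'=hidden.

Answer: .......
.......
###....
###....
###....
###....
..#..#.

Derivation:
Click 1 (6,5) count=3: revealed 1 new [(6,5)] -> total=1
Click 2 (6,2) count=2: revealed 1 new [(6,2)] -> total=2
Click 3 (4,1) count=0: revealed 12 new [(2,0) (2,1) (2,2) (3,0) (3,1) (3,2) (4,0) (4,1) (4,2) (5,0) (5,1) (5,2)] -> total=14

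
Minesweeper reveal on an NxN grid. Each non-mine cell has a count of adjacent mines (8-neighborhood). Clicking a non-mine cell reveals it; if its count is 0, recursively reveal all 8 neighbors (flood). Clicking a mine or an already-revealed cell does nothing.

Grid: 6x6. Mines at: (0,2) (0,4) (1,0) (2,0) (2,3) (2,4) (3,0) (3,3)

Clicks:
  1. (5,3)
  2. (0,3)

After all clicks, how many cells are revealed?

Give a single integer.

Answer: 15

Derivation:
Click 1 (5,3) count=0: revealed 14 new [(3,4) (3,5) (4,0) (4,1) (4,2) (4,3) (4,4) (4,5) (5,0) (5,1) (5,2) (5,3) (5,4) (5,5)] -> total=14
Click 2 (0,3) count=2: revealed 1 new [(0,3)] -> total=15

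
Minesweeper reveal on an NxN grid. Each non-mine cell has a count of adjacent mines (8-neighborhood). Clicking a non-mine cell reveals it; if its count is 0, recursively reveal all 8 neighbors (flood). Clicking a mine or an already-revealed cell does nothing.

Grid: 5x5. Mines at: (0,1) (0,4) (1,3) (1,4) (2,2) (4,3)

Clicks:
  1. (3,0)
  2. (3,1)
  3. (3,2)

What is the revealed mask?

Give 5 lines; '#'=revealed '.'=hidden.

Click 1 (3,0) count=0: revealed 10 new [(1,0) (1,1) (2,0) (2,1) (3,0) (3,1) (3,2) (4,0) (4,1) (4,2)] -> total=10
Click 2 (3,1) count=1: revealed 0 new [(none)] -> total=10
Click 3 (3,2) count=2: revealed 0 new [(none)] -> total=10

Answer: .....
##...
##...
###..
###..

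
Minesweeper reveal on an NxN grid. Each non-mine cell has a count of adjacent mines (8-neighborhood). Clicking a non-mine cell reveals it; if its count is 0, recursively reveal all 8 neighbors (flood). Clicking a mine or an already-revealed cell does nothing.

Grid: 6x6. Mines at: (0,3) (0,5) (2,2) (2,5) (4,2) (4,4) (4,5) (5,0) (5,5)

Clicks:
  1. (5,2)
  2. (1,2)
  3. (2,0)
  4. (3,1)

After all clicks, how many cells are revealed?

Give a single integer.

Click 1 (5,2) count=1: revealed 1 new [(5,2)] -> total=1
Click 2 (1,2) count=2: revealed 1 new [(1,2)] -> total=2
Click 3 (2,0) count=0: revealed 11 new [(0,0) (0,1) (0,2) (1,0) (1,1) (2,0) (2,1) (3,0) (3,1) (4,0) (4,1)] -> total=13
Click 4 (3,1) count=2: revealed 0 new [(none)] -> total=13

Answer: 13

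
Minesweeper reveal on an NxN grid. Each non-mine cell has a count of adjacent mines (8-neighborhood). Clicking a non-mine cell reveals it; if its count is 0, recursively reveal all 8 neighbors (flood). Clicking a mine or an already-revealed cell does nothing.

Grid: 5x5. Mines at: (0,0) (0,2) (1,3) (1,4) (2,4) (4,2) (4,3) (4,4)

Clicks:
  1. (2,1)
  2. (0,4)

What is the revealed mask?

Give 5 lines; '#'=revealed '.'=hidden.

Answer: ....#
###..
###..
###..
##...

Derivation:
Click 1 (2,1) count=0: revealed 11 new [(1,0) (1,1) (1,2) (2,0) (2,1) (2,2) (3,0) (3,1) (3,2) (4,0) (4,1)] -> total=11
Click 2 (0,4) count=2: revealed 1 new [(0,4)] -> total=12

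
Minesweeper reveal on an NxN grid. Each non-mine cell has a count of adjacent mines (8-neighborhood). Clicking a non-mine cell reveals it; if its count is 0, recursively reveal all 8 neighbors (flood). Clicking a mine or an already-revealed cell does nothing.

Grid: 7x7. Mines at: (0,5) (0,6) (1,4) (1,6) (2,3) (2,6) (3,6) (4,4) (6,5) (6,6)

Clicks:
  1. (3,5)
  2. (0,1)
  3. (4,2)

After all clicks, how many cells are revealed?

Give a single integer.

Answer: 30

Derivation:
Click 1 (3,5) count=3: revealed 1 new [(3,5)] -> total=1
Click 2 (0,1) count=0: revealed 29 new [(0,0) (0,1) (0,2) (0,3) (1,0) (1,1) (1,2) (1,3) (2,0) (2,1) (2,2) (3,0) (3,1) (3,2) (3,3) (4,0) (4,1) (4,2) (4,3) (5,0) (5,1) (5,2) (5,3) (5,4) (6,0) (6,1) (6,2) (6,3) (6,4)] -> total=30
Click 3 (4,2) count=0: revealed 0 new [(none)] -> total=30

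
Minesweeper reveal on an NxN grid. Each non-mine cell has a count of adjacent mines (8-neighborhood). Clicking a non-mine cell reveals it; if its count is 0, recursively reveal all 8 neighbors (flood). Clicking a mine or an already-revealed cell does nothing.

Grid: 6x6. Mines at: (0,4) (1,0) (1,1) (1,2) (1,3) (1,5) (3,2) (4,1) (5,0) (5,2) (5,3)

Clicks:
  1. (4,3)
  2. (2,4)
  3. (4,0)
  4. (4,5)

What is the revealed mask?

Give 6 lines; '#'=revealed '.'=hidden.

Click 1 (4,3) count=3: revealed 1 new [(4,3)] -> total=1
Click 2 (2,4) count=2: revealed 1 new [(2,4)] -> total=2
Click 3 (4,0) count=2: revealed 1 new [(4,0)] -> total=3
Click 4 (4,5) count=0: revealed 9 new [(2,3) (2,5) (3,3) (3,4) (3,5) (4,4) (4,5) (5,4) (5,5)] -> total=12

Answer: ......
......
...###
...###
#..###
....##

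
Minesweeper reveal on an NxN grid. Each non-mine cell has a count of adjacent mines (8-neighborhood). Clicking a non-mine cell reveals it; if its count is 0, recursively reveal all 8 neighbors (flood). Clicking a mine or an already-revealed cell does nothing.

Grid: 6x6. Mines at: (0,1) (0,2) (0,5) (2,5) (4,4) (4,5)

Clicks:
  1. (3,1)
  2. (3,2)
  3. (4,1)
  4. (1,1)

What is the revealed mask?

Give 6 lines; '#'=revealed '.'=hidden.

Click 1 (3,1) count=0: revealed 23 new [(1,0) (1,1) (1,2) (1,3) (1,4) (2,0) (2,1) (2,2) (2,3) (2,4) (3,0) (3,1) (3,2) (3,3) (3,4) (4,0) (4,1) (4,2) (4,3) (5,0) (5,1) (5,2) (5,3)] -> total=23
Click 2 (3,2) count=0: revealed 0 new [(none)] -> total=23
Click 3 (4,1) count=0: revealed 0 new [(none)] -> total=23
Click 4 (1,1) count=2: revealed 0 new [(none)] -> total=23

Answer: ......
#####.
#####.
#####.
####..
####..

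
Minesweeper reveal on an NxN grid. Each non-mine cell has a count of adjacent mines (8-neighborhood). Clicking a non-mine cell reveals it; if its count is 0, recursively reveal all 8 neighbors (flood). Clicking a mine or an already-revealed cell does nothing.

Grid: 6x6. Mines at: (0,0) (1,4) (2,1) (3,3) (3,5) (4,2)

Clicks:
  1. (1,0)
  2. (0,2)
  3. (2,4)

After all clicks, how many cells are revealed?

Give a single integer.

Click 1 (1,0) count=2: revealed 1 new [(1,0)] -> total=1
Click 2 (0,2) count=0: revealed 6 new [(0,1) (0,2) (0,3) (1,1) (1,2) (1,3)] -> total=7
Click 3 (2,4) count=3: revealed 1 new [(2,4)] -> total=8

Answer: 8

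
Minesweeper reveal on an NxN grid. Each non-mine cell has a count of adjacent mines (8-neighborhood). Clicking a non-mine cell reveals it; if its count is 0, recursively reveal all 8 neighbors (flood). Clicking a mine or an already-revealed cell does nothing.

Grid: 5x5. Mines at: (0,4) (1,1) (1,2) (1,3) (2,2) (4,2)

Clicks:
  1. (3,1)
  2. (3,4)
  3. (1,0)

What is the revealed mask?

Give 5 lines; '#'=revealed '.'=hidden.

Click 1 (3,1) count=2: revealed 1 new [(3,1)] -> total=1
Click 2 (3,4) count=0: revealed 6 new [(2,3) (2,4) (3,3) (3,4) (4,3) (4,4)] -> total=7
Click 3 (1,0) count=1: revealed 1 new [(1,0)] -> total=8

Answer: .....
#....
...##
.#.##
...##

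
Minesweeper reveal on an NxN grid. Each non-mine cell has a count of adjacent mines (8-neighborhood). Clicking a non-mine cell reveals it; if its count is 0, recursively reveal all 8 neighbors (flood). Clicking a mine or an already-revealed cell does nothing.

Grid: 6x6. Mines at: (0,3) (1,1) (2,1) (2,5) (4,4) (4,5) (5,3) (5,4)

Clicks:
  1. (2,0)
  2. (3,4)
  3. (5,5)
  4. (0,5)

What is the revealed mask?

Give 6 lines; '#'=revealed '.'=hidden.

Click 1 (2,0) count=2: revealed 1 new [(2,0)] -> total=1
Click 2 (3,4) count=3: revealed 1 new [(3,4)] -> total=2
Click 3 (5,5) count=3: revealed 1 new [(5,5)] -> total=3
Click 4 (0,5) count=0: revealed 4 new [(0,4) (0,5) (1,4) (1,5)] -> total=7

Answer: ....##
....##
#.....
....#.
......
.....#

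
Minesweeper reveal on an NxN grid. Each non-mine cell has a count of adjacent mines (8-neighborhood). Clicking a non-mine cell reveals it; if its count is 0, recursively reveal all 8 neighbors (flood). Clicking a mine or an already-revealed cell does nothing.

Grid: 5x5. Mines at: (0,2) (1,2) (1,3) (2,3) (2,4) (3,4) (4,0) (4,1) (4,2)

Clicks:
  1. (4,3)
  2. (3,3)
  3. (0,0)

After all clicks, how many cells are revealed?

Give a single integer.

Click 1 (4,3) count=2: revealed 1 new [(4,3)] -> total=1
Click 2 (3,3) count=4: revealed 1 new [(3,3)] -> total=2
Click 3 (0,0) count=0: revealed 8 new [(0,0) (0,1) (1,0) (1,1) (2,0) (2,1) (3,0) (3,1)] -> total=10

Answer: 10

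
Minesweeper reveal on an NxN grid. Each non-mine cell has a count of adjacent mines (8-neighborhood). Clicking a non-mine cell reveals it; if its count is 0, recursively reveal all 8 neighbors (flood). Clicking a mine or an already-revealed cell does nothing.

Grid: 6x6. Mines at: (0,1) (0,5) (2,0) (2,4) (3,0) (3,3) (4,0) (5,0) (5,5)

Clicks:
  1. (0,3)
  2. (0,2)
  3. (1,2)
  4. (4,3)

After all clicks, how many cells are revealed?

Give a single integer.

Click 1 (0,3) count=0: revealed 6 new [(0,2) (0,3) (0,4) (1,2) (1,3) (1,4)] -> total=6
Click 2 (0,2) count=1: revealed 0 new [(none)] -> total=6
Click 3 (1,2) count=1: revealed 0 new [(none)] -> total=6
Click 4 (4,3) count=1: revealed 1 new [(4,3)] -> total=7

Answer: 7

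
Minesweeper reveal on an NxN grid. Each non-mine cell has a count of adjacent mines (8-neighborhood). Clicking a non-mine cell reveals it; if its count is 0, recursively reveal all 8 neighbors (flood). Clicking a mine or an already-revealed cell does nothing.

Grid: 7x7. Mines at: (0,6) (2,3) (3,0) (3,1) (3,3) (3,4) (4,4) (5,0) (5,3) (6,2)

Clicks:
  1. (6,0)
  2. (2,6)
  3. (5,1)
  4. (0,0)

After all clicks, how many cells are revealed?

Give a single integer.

Click 1 (6,0) count=1: revealed 1 new [(6,0)] -> total=1
Click 2 (2,6) count=0: revealed 14 new [(1,5) (1,6) (2,5) (2,6) (3,5) (3,6) (4,5) (4,6) (5,4) (5,5) (5,6) (6,4) (6,5) (6,6)] -> total=15
Click 3 (5,1) count=2: revealed 1 new [(5,1)] -> total=16
Click 4 (0,0) count=0: revealed 14 new [(0,0) (0,1) (0,2) (0,3) (0,4) (0,5) (1,0) (1,1) (1,2) (1,3) (1,4) (2,0) (2,1) (2,2)] -> total=30

Answer: 30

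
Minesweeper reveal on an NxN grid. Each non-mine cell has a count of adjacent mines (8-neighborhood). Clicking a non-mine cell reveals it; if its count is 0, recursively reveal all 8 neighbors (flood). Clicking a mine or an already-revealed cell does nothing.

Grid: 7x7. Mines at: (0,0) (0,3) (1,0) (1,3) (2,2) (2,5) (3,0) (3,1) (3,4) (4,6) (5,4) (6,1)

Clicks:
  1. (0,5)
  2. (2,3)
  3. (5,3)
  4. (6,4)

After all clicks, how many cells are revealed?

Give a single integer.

Click 1 (0,5) count=0: revealed 6 new [(0,4) (0,5) (0,6) (1,4) (1,5) (1,6)] -> total=6
Click 2 (2,3) count=3: revealed 1 new [(2,3)] -> total=7
Click 3 (5,3) count=1: revealed 1 new [(5,3)] -> total=8
Click 4 (6,4) count=1: revealed 1 new [(6,4)] -> total=9

Answer: 9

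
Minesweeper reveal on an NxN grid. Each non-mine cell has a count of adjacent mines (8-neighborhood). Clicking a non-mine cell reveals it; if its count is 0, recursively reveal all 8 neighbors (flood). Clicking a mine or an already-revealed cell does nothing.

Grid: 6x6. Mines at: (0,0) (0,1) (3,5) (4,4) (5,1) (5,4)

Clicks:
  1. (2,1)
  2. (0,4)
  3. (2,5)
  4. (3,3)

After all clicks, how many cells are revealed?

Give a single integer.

Click 1 (2,1) count=0: revealed 25 new [(0,2) (0,3) (0,4) (0,5) (1,0) (1,1) (1,2) (1,3) (1,4) (1,5) (2,0) (2,1) (2,2) (2,3) (2,4) (2,5) (3,0) (3,1) (3,2) (3,3) (3,4) (4,0) (4,1) (4,2) (4,3)] -> total=25
Click 2 (0,4) count=0: revealed 0 new [(none)] -> total=25
Click 3 (2,5) count=1: revealed 0 new [(none)] -> total=25
Click 4 (3,3) count=1: revealed 0 new [(none)] -> total=25

Answer: 25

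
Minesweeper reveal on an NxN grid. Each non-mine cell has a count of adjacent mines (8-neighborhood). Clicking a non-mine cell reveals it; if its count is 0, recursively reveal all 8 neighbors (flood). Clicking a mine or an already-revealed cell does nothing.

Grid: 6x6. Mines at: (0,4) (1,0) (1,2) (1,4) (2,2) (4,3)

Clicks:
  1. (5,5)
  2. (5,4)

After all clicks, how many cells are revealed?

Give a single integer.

Click 1 (5,5) count=0: revealed 8 new [(2,4) (2,5) (3,4) (3,5) (4,4) (4,5) (5,4) (5,5)] -> total=8
Click 2 (5,4) count=1: revealed 0 new [(none)] -> total=8

Answer: 8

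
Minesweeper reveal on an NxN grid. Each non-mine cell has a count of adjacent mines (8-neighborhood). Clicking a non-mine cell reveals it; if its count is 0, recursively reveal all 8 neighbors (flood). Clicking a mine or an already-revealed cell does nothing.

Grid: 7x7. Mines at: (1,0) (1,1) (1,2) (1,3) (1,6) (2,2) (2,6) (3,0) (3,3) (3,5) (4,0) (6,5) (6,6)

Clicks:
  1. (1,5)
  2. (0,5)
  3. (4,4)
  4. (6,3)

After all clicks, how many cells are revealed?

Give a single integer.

Answer: 16

Derivation:
Click 1 (1,5) count=2: revealed 1 new [(1,5)] -> total=1
Click 2 (0,5) count=1: revealed 1 new [(0,5)] -> total=2
Click 3 (4,4) count=2: revealed 1 new [(4,4)] -> total=3
Click 4 (6,3) count=0: revealed 13 new [(4,1) (4,2) (4,3) (5,0) (5,1) (5,2) (5,3) (5,4) (6,0) (6,1) (6,2) (6,3) (6,4)] -> total=16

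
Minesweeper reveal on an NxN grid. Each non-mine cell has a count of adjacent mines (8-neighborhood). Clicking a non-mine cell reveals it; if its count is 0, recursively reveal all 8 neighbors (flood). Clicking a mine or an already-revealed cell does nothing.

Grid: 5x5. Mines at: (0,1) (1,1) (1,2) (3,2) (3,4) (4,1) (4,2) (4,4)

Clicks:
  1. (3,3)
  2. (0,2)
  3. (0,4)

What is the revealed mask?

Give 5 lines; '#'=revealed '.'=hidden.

Answer: ..###
...##
...##
...#.
.....

Derivation:
Click 1 (3,3) count=4: revealed 1 new [(3,3)] -> total=1
Click 2 (0,2) count=3: revealed 1 new [(0,2)] -> total=2
Click 3 (0,4) count=0: revealed 6 new [(0,3) (0,4) (1,3) (1,4) (2,3) (2,4)] -> total=8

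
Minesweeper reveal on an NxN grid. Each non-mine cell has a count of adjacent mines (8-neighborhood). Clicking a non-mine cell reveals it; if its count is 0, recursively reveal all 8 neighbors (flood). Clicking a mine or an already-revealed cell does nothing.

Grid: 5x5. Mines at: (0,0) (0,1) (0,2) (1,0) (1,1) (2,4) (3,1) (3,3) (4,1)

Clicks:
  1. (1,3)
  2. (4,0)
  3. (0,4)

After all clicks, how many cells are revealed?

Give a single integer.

Click 1 (1,3) count=2: revealed 1 new [(1,3)] -> total=1
Click 2 (4,0) count=2: revealed 1 new [(4,0)] -> total=2
Click 3 (0,4) count=0: revealed 3 new [(0,3) (0,4) (1,4)] -> total=5

Answer: 5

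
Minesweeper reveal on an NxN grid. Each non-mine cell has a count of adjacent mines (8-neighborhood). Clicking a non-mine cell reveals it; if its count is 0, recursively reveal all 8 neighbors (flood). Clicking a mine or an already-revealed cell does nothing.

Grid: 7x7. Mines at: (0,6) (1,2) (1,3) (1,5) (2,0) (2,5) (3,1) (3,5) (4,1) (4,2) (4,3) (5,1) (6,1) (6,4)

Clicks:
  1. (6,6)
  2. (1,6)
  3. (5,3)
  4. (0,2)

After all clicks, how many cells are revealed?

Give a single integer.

Answer: 9

Derivation:
Click 1 (6,6) count=0: revealed 6 new [(4,5) (4,6) (5,5) (5,6) (6,5) (6,6)] -> total=6
Click 2 (1,6) count=3: revealed 1 new [(1,6)] -> total=7
Click 3 (5,3) count=3: revealed 1 new [(5,3)] -> total=8
Click 4 (0,2) count=2: revealed 1 new [(0,2)] -> total=9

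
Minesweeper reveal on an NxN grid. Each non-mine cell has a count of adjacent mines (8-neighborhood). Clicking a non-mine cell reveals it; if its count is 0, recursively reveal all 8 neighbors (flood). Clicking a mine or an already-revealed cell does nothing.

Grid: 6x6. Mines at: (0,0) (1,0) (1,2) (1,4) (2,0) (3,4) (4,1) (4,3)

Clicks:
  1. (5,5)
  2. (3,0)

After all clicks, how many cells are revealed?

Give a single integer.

Answer: 5

Derivation:
Click 1 (5,5) count=0: revealed 4 new [(4,4) (4,5) (5,4) (5,5)] -> total=4
Click 2 (3,0) count=2: revealed 1 new [(3,0)] -> total=5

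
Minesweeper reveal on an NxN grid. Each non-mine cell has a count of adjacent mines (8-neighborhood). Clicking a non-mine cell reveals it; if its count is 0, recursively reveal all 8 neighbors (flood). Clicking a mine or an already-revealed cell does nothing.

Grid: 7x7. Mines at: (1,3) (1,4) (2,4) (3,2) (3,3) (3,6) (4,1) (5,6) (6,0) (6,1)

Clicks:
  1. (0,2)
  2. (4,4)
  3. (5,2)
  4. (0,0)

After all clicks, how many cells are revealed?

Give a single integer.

Click 1 (0,2) count=1: revealed 1 new [(0,2)] -> total=1
Click 2 (4,4) count=1: revealed 1 new [(4,4)] -> total=2
Click 3 (5,2) count=2: revealed 1 new [(5,2)] -> total=3
Click 4 (0,0) count=0: revealed 10 new [(0,0) (0,1) (1,0) (1,1) (1,2) (2,0) (2,1) (2,2) (3,0) (3,1)] -> total=13

Answer: 13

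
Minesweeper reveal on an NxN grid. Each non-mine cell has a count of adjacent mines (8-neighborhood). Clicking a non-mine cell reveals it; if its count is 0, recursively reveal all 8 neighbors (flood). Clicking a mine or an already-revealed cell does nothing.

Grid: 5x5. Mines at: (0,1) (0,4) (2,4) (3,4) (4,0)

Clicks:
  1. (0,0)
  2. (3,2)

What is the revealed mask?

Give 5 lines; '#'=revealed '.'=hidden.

Click 1 (0,0) count=1: revealed 1 new [(0,0)] -> total=1
Click 2 (3,2) count=0: revealed 15 new [(1,0) (1,1) (1,2) (1,3) (2,0) (2,1) (2,2) (2,3) (3,0) (3,1) (3,2) (3,3) (4,1) (4,2) (4,3)] -> total=16

Answer: #....
####.
####.
####.
.###.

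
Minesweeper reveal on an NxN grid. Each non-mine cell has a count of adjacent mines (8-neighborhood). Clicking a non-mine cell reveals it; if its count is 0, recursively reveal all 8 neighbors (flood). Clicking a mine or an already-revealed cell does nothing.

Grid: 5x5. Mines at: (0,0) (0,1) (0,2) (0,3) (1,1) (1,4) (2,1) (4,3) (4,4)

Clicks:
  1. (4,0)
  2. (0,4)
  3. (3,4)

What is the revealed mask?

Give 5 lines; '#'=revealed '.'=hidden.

Click 1 (4,0) count=0: revealed 6 new [(3,0) (3,1) (3,2) (4,0) (4,1) (4,2)] -> total=6
Click 2 (0,4) count=2: revealed 1 new [(0,4)] -> total=7
Click 3 (3,4) count=2: revealed 1 new [(3,4)] -> total=8

Answer: ....#
.....
.....
###.#
###..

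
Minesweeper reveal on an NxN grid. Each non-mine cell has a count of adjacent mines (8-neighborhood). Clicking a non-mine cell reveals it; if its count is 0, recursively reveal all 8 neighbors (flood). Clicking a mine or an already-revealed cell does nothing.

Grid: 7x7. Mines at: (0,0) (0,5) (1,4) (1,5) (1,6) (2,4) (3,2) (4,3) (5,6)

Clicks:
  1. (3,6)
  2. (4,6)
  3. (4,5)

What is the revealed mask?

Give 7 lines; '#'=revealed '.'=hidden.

Answer: .......
.......
.....##
.....##
.....##
.......
.......

Derivation:
Click 1 (3,6) count=0: revealed 6 new [(2,5) (2,6) (3,5) (3,6) (4,5) (4,6)] -> total=6
Click 2 (4,6) count=1: revealed 0 new [(none)] -> total=6
Click 3 (4,5) count=1: revealed 0 new [(none)] -> total=6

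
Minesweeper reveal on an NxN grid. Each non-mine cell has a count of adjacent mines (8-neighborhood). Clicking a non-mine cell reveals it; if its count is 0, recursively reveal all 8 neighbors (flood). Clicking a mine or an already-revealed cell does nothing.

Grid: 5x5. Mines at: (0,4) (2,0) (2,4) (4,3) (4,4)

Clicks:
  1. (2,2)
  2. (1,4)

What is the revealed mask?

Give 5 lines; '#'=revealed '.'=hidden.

Answer: ####.
#####
.###.
.###.
.....

Derivation:
Click 1 (2,2) count=0: revealed 14 new [(0,0) (0,1) (0,2) (0,3) (1,0) (1,1) (1,2) (1,3) (2,1) (2,2) (2,3) (3,1) (3,2) (3,3)] -> total=14
Click 2 (1,4) count=2: revealed 1 new [(1,4)] -> total=15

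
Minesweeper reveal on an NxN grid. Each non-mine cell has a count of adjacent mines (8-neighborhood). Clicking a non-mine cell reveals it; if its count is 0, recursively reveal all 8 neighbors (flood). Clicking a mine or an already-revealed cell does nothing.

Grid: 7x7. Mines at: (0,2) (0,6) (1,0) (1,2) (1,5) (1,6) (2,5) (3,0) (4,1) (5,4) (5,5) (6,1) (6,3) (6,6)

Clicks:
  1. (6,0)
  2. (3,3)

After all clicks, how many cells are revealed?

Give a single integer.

Click 1 (6,0) count=1: revealed 1 new [(6,0)] -> total=1
Click 2 (3,3) count=0: revealed 9 new [(2,2) (2,3) (2,4) (3,2) (3,3) (3,4) (4,2) (4,3) (4,4)] -> total=10

Answer: 10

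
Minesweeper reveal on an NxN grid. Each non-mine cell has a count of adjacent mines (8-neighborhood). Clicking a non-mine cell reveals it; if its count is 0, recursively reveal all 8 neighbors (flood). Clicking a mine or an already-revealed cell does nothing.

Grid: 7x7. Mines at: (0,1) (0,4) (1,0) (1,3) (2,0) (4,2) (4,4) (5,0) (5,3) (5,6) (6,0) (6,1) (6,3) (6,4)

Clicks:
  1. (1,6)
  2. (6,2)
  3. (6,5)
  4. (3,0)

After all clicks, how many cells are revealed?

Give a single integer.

Answer: 16

Derivation:
Click 1 (1,6) count=0: revealed 13 new [(0,5) (0,6) (1,4) (1,5) (1,6) (2,4) (2,5) (2,6) (3,4) (3,5) (3,6) (4,5) (4,6)] -> total=13
Click 2 (6,2) count=3: revealed 1 new [(6,2)] -> total=14
Click 3 (6,5) count=2: revealed 1 new [(6,5)] -> total=15
Click 4 (3,0) count=1: revealed 1 new [(3,0)] -> total=16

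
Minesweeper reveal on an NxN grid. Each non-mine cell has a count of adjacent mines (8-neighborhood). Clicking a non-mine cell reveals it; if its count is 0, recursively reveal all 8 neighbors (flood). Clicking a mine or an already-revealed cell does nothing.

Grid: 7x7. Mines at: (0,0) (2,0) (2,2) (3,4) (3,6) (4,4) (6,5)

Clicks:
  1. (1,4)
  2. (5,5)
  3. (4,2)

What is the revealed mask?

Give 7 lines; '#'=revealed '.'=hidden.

Answer: .######
.######
...####
####...
####...
######.
#####..

Derivation:
Click 1 (1,4) count=0: revealed 16 new [(0,1) (0,2) (0,3) (0,4) (0,5) (0,6) (1,1) (1,2) (1,3) (1,4) (1,5) (1,6) (2,3) (2,4) (2,5) (2,6)] -> total=16
Click 2 (5,5) count=2: revealed 1 new [(5,5)] -> total=17
Click 3 (4,2) count=0: revealed 18 new [(3,0) (3,1) (3,2) (3,3) (4,0) (4,1) (4,2) (4,3) (5,0) (5,1) (5,2) (5,3) (5,4) (6,0) (6,1) (6,2) (6,3) (6,4)] -> total=35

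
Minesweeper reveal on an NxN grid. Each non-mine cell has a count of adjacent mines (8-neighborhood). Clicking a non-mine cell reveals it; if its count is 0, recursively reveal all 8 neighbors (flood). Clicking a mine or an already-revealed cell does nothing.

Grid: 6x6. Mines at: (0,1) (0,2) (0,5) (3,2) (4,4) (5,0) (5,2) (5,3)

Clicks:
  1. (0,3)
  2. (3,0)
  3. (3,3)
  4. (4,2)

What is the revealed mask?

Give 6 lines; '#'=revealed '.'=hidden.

Click 1 (0,3) count=1: revealed 1 new [(0,3)] -> total=1
Click 2 (3,0) count=0: revealed 8 new [(1,0) (1,1) (2,0) (2,1) (3,0) (3,1) (4,0) (4,1)] -> total=9
Click 3 (3,3) count=2: revealed 1 new [(3,3)] -> total=10
Click 4 (4,2) count=3: revealed 1 new [(4,2)] -> total=11

Answer: ...#..
##....
##....
##.#..
###...
......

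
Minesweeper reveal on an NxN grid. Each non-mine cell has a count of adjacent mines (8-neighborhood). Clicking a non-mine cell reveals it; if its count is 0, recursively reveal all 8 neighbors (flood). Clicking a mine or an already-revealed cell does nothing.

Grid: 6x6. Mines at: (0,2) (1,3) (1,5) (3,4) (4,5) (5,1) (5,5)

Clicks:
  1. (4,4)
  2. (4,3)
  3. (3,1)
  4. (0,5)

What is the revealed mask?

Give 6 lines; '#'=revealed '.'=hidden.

Answer: ##...#
###...
####..
####..
#####.
......

Derivation:
Click 1 (4,4) count=3: revealed 1 new [(4,4)] -> total=1
Click 2 (4,3) count=1: revealed 1 new [(4,3)] -> total=2
Click 3 (3,1) count=0: revealed 16 new [(0,0) (0,1) (1,0) (1,1) (1,2) (2,0) (2,1) (2,2) (2,3) (3,0) (3,1) (3,2) (3,3) (4,0) (4,1) (4,2)] -> total=18
Click 4 (0,5) count=1: revealed 1 new [(0,5)] -> total=19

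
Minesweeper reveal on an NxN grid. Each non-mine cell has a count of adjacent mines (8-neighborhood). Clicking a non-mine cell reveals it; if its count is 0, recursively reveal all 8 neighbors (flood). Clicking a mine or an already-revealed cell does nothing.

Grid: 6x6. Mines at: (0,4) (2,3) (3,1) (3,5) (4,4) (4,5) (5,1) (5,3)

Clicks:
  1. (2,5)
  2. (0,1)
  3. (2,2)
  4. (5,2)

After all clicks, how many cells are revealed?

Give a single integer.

Click 1 (2,5) count=1: revealed 1 new [(2,5)] -> total=1
Click 2 (0,1) count=0: revealed 11 new [(0,0) (0,1) (0,2) (0,3) (1,0) (1,1) (1,2) (1,3) (2,0) (2,1) (2,2)] -> total=12
Click 3 (2,2) count=2: revealed 0 new [(none)] -> total=12
Click 4 (5,2) count=2: revealed 1 new [(5,2)] -> total=13

Answer: 13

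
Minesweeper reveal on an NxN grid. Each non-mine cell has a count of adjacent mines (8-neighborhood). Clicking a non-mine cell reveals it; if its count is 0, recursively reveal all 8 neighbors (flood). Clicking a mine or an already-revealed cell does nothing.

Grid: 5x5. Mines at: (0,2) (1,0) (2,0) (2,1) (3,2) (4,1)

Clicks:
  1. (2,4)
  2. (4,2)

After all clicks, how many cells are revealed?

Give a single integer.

Click 1 (2,4) count=0: revealed 10 new [(0,3) (0,4) (1,3) (1,4) (2,3) (2,4) (3,3) (3,4) (4,3) (4,4)] -> total=10
Click 2 (4,2) count=2: revealed 1 new [(4,2)] -> total=11

Answer: 11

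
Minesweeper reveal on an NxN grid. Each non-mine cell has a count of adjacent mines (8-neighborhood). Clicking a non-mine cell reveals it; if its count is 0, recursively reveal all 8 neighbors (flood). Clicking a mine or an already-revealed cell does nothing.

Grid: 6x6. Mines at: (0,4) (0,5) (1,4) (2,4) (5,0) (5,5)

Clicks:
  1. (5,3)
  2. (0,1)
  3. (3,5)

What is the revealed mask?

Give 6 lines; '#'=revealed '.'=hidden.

Click 1 (5,3) count=0: revealed 26 new [(0,0) (0,1) (0,2) (0,3) (1,0) (1,1) (1,2) (1,3) (2,0) (2,1) (2,2) (2,3) (3,0) (3,1) (3,2) (3,3) (3,4) (4,0) (4,1) (4,2) (4,3) (4,4) (5,1) (5,2) (5,3) (5,4)] -> total=26
Click 2 (0,1) count=0: revealed 0 new [(none)] -> total=26
Click 3 (3,5) count=1: revealed 1 new [(3,5)] -> total=27

Answer: ####..
####..
####..
######
#####.
.####.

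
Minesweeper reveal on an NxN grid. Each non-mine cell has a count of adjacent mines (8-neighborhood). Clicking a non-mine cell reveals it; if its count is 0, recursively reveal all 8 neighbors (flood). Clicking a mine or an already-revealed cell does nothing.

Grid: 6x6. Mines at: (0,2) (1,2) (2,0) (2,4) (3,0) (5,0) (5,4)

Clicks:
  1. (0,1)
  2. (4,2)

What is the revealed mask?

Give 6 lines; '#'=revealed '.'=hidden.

Answer: .#....
......
.###..
.###..
.###..
.###..

Derivation:
Click 1 (0,1) count=2: revealed 1 new [(0,1)] -> total=1
Click 2 (4,2) count=0: revealed 12 new [(2,1) (2,2) (2,3) (3,1) (3,2) (3,3) (4,1) (4,2) (4,3) (5,1) (5,2) (5,3)] -> total=13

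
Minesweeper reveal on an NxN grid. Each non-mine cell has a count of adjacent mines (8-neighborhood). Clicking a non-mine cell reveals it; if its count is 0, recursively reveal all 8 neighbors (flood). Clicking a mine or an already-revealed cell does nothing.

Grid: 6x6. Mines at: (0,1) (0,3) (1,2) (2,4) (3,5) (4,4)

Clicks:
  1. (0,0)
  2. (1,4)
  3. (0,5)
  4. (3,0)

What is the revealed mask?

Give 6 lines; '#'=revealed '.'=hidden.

Click 1 (0,0) count=1: revealed 1 new [(0,0)] -> total=1
Click 2 (1,4) count=2: revealed 1 new [(1,4)] -> total=2
Click 3 (0,5) count=0: revealed 3 new [(0,4) (0,5) (1,5)] -> total=5
Click 4 (3,0) count=0: revealed 18 new [(1,0) (1,1) (2,0) (2,1) (2,2) (2,3) (3,0) (3,1) (3,2) (3,3) (4,0) (4,1) (4,2) (4,3) (5,0) (5,1) (5,2) (5,3)] -> total=23

Answer: #...##
##..##
####..
####..
####..
####..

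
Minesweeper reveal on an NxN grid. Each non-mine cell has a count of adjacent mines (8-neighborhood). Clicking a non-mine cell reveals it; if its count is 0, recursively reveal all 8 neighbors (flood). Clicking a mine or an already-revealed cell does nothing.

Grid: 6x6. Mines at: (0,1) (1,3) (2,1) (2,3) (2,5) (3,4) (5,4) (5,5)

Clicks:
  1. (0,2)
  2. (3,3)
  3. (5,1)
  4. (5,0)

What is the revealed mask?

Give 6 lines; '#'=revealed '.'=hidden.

Answer: ..#...
......
......
####..
####..
####..

Derivation:
Click 1 (0,2) count=2: revealed 1 new [(0,2)] -> total=1
Click 2 (3,3) count=2: revealed 1 new [(3,3)] -> total=2
Click 3 (5,1) count=0: revealed 11 new [(3,0) (3,1) (3,2) (4,0) (4,1) (4,2) (4,3) (5,0) (5,1) (5,2) (5,3)] -> total=13
Click 4 (5,0) count=0: revealed 0 new [(none)] -> total=13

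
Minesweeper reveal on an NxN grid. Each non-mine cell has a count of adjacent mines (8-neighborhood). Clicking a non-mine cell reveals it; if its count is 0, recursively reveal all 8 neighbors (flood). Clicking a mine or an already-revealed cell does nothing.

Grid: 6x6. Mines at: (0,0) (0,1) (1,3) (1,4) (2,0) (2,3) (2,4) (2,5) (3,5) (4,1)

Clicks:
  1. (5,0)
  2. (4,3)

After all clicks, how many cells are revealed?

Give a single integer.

Answer: 12

Derivation:
Click 1 (5,0) count=1: revealed 1 new [(5,0)] -> total=1
Click 2 (4,3) count=0: revealed 11 new [(3,2) (3,3) (3,4) (4,2) (4,3) (4,4) (4,5) (5,2) (5,3) (5,4) (5,5)] -> total=12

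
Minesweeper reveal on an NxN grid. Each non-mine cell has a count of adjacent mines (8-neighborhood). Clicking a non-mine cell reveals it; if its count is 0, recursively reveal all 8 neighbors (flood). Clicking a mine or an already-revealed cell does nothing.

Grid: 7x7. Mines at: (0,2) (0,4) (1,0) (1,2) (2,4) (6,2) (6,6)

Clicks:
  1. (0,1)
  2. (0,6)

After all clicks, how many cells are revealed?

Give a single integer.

Answer: 37

Derivation:
Click 1 (0,1) count=3: revealed 1 new [(0,1)] -> total=1
Click 2 (0,6) count=0: revealed 36 new [(0,5) (0,6) (1,5) (1,6) (2,0) (2,1) (2,2) (2,3) (2,5) (2,6) (3,0) (3,1) (3,2) (3,3) (3,4) (3,5) (3,6) (4,0) (4,1) (4,2) (4,3) (4,4) (4,5) (4,6) (5,0) (5,1) (5,2) (5,3) (5,4) (5,5) (5,6) (6,0) (6,1) (6,3) (6,4) (6,5)] -> total=37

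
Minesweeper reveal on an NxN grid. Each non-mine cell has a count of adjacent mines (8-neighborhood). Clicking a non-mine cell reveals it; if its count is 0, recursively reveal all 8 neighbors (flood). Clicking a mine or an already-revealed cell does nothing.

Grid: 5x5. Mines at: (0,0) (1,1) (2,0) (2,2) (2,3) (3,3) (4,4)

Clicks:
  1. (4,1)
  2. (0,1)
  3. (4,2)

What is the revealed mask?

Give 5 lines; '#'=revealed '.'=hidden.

Answer: .#...
.....
.....
###..
###..

Derivation:
Click 1 (4,1) count=0: revealed 6 new [(3,0) (3,1) (3,2) (4,0) (4,1) (4,2)] -> total=6
Click 2 (0,1) count=2: revealed 1 new [(0,1)] -> total=7
Click 3 (4,2) count=1: revealed 0 new [(none)] -> total=7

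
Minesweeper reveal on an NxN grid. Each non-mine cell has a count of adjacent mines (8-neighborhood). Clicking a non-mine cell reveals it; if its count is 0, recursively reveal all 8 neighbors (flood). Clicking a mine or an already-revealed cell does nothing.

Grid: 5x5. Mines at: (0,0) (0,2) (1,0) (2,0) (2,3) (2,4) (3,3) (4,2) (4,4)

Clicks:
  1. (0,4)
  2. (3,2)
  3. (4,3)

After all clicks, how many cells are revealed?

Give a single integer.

Answer: 6

Derivation:
Click 1 (0,4) count=0: revealed 4 new [(0,3) (0,4) (1,3) (1,4)] -> total=4
Click 2 (3,2) count=3: revealed 1 new [(3,2)] -> total=5
Click 3 (4,3) count=3: revealed 1 new [(4,3)] -> total=6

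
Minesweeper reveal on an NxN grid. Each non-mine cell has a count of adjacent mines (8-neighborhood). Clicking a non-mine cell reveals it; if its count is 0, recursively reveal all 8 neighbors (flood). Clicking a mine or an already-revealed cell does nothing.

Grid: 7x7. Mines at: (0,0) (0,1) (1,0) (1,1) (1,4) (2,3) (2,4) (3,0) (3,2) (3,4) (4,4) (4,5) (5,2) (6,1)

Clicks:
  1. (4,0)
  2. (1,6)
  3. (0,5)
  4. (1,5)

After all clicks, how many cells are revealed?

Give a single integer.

Click 1 (4,0) count=1: revealed 1 new [(4,0)] -> total=1
Click 2 (1,6) count=0: revealed 8 new [(0,5) (0,6) (1,5) (1,6) (2,5) (2,6) (3,5) (3,6)] -> total=9
Click 3 (0,5) count=1: revealed 0 new [(none)] -> total=9
Click 4 (1,5) count=2: revealed 0 new [(none)] -> total=9

Answer: 9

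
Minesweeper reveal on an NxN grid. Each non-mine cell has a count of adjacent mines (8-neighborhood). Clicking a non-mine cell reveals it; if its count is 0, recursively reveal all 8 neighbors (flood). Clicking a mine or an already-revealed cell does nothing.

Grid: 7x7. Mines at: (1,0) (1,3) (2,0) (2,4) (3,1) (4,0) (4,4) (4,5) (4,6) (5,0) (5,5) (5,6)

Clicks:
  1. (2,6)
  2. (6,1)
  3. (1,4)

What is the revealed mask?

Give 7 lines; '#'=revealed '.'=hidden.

Answer: ....###
....###
.....##
.....##
.......
.......
.#.....

Derivation:
Click 1 (2,6) count=0: revealed 10 new [(0,4) (0,5) (0,6) (1,4) (1,5) (1,6) (2,5) (2,6) (3,5) (3,6)] -> total=10
Click 2 (6,1) count=1: revealed 1 new [(6,1)] -> total=11
Click 3 (1,4) count=2: revealed 0 new [(none)] -> total=11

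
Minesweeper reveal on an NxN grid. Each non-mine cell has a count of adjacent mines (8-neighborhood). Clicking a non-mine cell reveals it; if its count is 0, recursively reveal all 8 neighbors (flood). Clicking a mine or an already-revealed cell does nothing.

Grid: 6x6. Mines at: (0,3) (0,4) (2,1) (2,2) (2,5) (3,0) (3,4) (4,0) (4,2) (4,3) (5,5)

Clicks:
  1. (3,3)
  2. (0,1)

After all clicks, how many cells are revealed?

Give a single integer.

Answer: 7

Derivation:
Click 1 (3,3) count=4: revealed 1 new [(3,3)] -> total=1
Click 2 (0,1) count=0: revealed 6 new [(0,0) (0,1) (0,2) (1,0) (1,1) (1,2)] -> total=7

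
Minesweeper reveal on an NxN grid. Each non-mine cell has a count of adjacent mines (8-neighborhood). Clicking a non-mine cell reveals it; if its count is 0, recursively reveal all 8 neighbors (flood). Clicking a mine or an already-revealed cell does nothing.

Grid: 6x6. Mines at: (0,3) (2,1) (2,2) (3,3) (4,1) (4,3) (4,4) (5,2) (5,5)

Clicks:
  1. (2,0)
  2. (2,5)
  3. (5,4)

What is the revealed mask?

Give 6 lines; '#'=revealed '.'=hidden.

Answer: ....##
....##
#...##
....##
......
....#.

Derivation:
Click 1 (2,0) count=1: revealed 1 new [(2,0)] -> total=1
Click 2 (2,5) count=0: revealed 8 new [(0,4) (0,5) (1,4) (1,5) (2,4) (2,5) (3,4) (3,5)] -> total=9
Click 3 (5,4) count=3: revealed 1 new [(5,4)] -> total=10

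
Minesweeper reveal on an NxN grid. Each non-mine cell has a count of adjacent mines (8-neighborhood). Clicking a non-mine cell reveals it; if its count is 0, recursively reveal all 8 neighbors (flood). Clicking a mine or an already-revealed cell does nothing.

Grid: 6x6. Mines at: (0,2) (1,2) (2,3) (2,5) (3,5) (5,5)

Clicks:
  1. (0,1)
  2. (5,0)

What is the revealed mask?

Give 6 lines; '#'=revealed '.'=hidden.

Answer: ##....
##....
###...
#####.
#####.
#####.

Derivation:
Click 1 (0,1) count=2: revealed 1 new [(0,1)] -> total=1
Click 2 (5,0) count=0: revealed 21 new [(0,0) (1,0) (1,1) (2,0) (2,1) (2,2) (3,0) (3,1) (3,2) (3,3) (3,4) (4,0) (4,1) (4,2) (4,3) (4,4) (5,0) (5,1) (5,2) (5,3) (5,4)] -> total=22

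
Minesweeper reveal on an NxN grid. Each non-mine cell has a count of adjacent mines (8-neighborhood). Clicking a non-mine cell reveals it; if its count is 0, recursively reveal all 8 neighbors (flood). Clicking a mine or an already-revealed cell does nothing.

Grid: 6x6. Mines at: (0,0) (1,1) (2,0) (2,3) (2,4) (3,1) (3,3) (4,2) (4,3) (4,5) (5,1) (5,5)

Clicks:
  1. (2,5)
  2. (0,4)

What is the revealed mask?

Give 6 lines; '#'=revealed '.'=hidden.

Click 1 (2,5) count=1: revealed 1 new [(2,5)] -> total=1
Click 2 (0,4) count=0: revealed 8 new [(0,2) (0,3) (0,4) (0,5) (1,2) (1,3) (1,4) (1,5)] -> total=9

Answer: ..####
..####
.....#
......
......
......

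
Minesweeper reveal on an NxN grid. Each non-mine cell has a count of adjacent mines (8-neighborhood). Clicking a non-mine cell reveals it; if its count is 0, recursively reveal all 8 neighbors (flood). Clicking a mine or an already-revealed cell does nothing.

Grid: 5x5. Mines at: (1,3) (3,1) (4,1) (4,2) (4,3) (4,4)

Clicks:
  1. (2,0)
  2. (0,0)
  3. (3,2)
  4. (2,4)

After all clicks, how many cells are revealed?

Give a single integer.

Answer: 11

Derivation:
Click 1 (2,0) count=1: revealed 1 new [(2,0)] -> total=1
Click 2 (0,0) count=0: revealed 8 new [(0,0) (0,1) (0,2) (1,0) (1,1) (1,2) (2,1) (2,2)] -> total=9
Click 3 (3,2) count=4: revealed 1 new [(3,2)] -> total=10
Click 4 (2,4) count=1: revealed 1 new [(2,4)] -> total=11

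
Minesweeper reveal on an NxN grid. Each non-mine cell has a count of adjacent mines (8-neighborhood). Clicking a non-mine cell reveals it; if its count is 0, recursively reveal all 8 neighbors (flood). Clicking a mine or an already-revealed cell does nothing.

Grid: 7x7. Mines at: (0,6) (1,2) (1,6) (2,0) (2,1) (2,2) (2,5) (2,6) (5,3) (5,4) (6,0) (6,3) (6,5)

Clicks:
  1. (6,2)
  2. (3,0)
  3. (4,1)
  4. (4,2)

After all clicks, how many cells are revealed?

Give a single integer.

Answer: 10

Derivation:
Click 1 (6,2) count=2: revealed 1 new [(6,2)] -> total=1
Click 2 (3,0) count=2: revealed 1 new [(3,0)] -> total=2
Click 3 (4,1) count=0: revealed 8 new [(3,1) (3,2) (4,0) (4,1) (4,2) (5,0) (5,1) (5,2)] -> total=10
Click 4 (4,2) count=1: revealed 0 new [(none)] -> total=10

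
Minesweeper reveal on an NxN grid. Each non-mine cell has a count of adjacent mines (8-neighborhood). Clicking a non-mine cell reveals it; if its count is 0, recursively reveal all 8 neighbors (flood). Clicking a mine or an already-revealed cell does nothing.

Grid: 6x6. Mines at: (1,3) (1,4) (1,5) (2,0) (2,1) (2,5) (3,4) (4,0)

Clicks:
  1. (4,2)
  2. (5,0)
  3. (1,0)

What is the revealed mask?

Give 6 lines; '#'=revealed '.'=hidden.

Answer: ......
#.....
......
.###..
.#####
######

Derivation:
Click 1 (4,2) count=0: revealed 13 new [(3,1) (3,2) (3,3) (4,1) (4,2) (4,3) (4,4) (4,5) (5,1) (5,2) (5,3) (5,4) (5,5)] -> total=13
Click 2 (5,0) count=1: revealed 1 new [(5,0)] -> total=14
Click 3 (1,0) count=2: revealed 1 new [(1,0)] -> total=15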